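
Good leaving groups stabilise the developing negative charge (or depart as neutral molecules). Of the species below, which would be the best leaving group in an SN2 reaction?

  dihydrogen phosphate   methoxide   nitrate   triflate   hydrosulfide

triflate

A good leaving group is a weak base: the lower the pKₐ of its conjugate acid, the more readily it departs.
triflate: pKₐ(CF₃SO₃H (triflic acid)) ≈ -14
nitrate: pKₐ(HNO₃) ≈ -1.3
dihydrogen phosphate: pKₐ(H₃PO₄) ≈ 2.1
hydrosulfide: pKₐ(H₂S) ≈ 7
methoxide: pKₐ(CH₃OH) ≈ 15.5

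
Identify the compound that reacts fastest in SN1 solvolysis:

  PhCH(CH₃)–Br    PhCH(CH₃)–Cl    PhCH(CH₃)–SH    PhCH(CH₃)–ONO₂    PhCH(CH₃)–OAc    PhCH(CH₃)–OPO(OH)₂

PhCH(CH₃)–Br

The skeletons are identical, so relative rate is governed entirely by leaving-group ability.
The more stable X⁻ (or X) is on its own — i.e. the weaker a base it is — the better a leaving group it makes.
PhCH(CH₃)–Br loses Br⁻: pKₐ(HBr) ≈ -9
PhCH(CH₃)–Cl loses Cl⁻: pKₐ(HCl) ≈ -7
PhCH(CH₃)–ONO₂ loses NO₃⁻: pKₐ(HNO₃) ≈ -1.3
PhCH(CH₃)–OPO(OH)₂ loses H₂PO₄⁻: pKₐ(H₃PO₄) ≈ 2.1
PhCH(CH₃)–OAc loses AcO⁻: pKₐ(CH₃COOH) ≈ 4.8
PhCH(CH₃)–SH loses HS⁻: pKₐ(H₂S) ≈ 7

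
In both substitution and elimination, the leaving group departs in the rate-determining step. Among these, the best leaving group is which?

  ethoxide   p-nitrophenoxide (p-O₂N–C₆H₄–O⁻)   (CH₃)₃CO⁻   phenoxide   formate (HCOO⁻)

formate (HCOO⁻)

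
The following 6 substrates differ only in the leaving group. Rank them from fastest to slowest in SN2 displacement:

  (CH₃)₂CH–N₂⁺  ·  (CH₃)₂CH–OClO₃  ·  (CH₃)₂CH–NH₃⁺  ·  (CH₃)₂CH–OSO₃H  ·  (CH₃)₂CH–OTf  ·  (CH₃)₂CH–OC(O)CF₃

Identical carbon frameworks mean the comparison reduces to leaving-group quality.
A good leaving group is a weak base: the lower the pKₐ of its conjugate acid, the more readily it departs.
(CH₃)₂CH–N₂⁺ loses N₂: no meaningful conjugate acid; N₂ departs as an exceptionally stable neutral molecule
(CH₃)₂CH–OTf loses OTf⁻: pKₐ(CF₃SO₃H (triflic acid)) ≈ -14
(CH₃)₂CH–OClO₃ loses ClO₄⁻: pKₐ(HClO₄) ≈ -10
(CH₃)₂CH–OSO₃H loses HSO₄⁻: pKₐ(H₂SO₄) ≈ -3
(CH₃)₂CH–OC(O)CF₃ loses CF₃COO⁻: pKₐ(CF₃COOH) ≈ 0.2
(CH₃)₂CH–NH₃⁺ loses NH₃: pKₐ(NH₄⁺) ≈ 9.2

(CH₃)₂CH–N₂⁺ > (CH₃)₂CH–OTf > (CH₃)₂CH–OClO₃ > (CH₃)₂CH–OSO₃H > (CH₃)₂CH–OC(O)CF₃ > (CH₃)₂CH–NH₃⁺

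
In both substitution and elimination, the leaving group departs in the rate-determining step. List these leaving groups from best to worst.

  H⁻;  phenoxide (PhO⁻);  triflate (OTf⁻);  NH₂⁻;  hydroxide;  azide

triflate (OTf⁻) > azide > phenoxide (PhO⁻) > hydroxide > H⁻ > NH₂⁻

triflate (OTf⁻): pKₐ(CF₃SO₃H (triflic acid)) ≈ -14
azide: pKₐ(HN₃) ≈ 4.7
phenoxide (PhO⁻): pKₐ(C₆H₅OH (phenol)) ≈ 10
hydroxide: pKₐ(H₂O) ≈ 15.7
H⁻: pKₐ(H₂) ≈ 36
NH₂⁻: pKₐ(NH₃) ≈ 38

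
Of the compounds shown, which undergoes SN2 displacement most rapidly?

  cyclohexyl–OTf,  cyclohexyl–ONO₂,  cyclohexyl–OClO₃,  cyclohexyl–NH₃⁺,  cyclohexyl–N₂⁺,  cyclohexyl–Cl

cyclohexyl–N₂⁺

Same R in every case — rank the leaving groups.
A good leaving group is a weak base: the lower the pKₐ of its conjugate acid, the more readily it departs.
cyclohexyl–N₂⁺ loses N₂: no meaningful conjugate acid; N₂ departs as an exceptionally stable neutral molecule
cyclohexyl–OTf loses OTf⁻: pKₐ(CF₃SO₃H (triflic acid)) ≈ -14
cyclohexyl–OClO₃ loses ClO₄⁻: pKₐ(HClO₄) ≈ -10
cyclohexyl–Cl loses Cl⁻: pKₐ(HCl) ≈ -7
cyclohexyl–ONO₂ loses NO₃⁻: pKₐ(HNO₃) ≈ -1.3
cyclohexyl–NH₃⁺ loses NH₃: pKₐ(NH₄⁺) ≈ 9.2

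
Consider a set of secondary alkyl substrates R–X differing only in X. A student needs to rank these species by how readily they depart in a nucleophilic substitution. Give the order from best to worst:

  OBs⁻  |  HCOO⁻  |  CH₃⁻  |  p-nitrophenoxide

OBs⁻ > HCOO⁻ > p-nitrophenoxide > CH₃⁻

Rank by basicity of the departing species: weakest base leaves most easily.
OBs⁻: pKₐ(p-BrC₆H₄SO₃H) ≈ -2.8
HCOO⁻: pKₐ(HCOOH) ≈ 3.8
p-nitrophenoxide: pKₐ(p-nitrophenol) ≈ 7.2
CH₃⁻: pKₐ(CH₄) ≈ 48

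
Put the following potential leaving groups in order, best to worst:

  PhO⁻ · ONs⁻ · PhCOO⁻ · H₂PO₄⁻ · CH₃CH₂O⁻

Leaving-group ability tracks the stability of the departed species; conjugate-acid pKₐ is the usual yardstick (lower pKₐ → better LG).
ONs⁻: pKₐ(p-O₂NC₆H₄SO₃H) ≈ -3.5
H₂PO₄⁻: pKₐ(H₃PO₄) ≈ 2.1
PhCOO⁻: pKₐ(C₆H₅COOH) ≈ 4.2
PhO⁻: pKₐ(C₆H₅OH (phenol)) ≈ 10
CH₃CH₂O⁻: pKₐ(CH₃CH₂OH) ≈ 16

ONs⁻ > H₂PO₄⁻ > PhCOO⁻ > PhO⁻ > CH₃CH₂O⁻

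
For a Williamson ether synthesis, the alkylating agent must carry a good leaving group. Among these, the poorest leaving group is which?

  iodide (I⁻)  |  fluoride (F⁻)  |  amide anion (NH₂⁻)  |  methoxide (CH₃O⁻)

The more stable X⁻ (or X) is on its own — i.e. the weaker a base it is — the better a leaving group it makes.
iodide (I⁻): pKₐ(HI) ≈ -10
fluoride (F⁻): pKₐ(HF) ≈ 3.2
methoxide (CH₃O⁻): pKₐ(CH₃OH) ≈ 15.5
amide anion (NH₂⁻): pKₐ(NH₃) ≈ 38

amide anion (NH₂⁻)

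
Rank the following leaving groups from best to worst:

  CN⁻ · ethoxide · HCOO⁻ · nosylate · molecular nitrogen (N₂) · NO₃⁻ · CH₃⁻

molecular nitrogen (N₂): no meaningful conjugate acid; N₂ departs as an exceptionally stable neutral molecule
nosylate: pKₐ(p-O₂NC₆H₄SO₃H) ≈ -3.5
NO₃⁻: pKₐ(HNO₃) ≈ -1.3
HCOO⁻: pKₐ(HCOOH) ≈ 3.8 — resonance-stabilised carboxylate
CN⁻: pKₐ(HCN) ≈ 9.2 — sp carbon stabilises the charge somewhat, but still a poor LG
ethoxide: pKₐ(CH₃CH₂OH) ≈ 16
CH₃⁻: pKₐ(CH₄) ≈ 48 — unstabilised carbanion; the worst conceivable leaving group

molecular nitrogen (N₂) > nosylate > NO₃⁻ > HCOO⁻ > CN⁻ > ethoxide > CH₃⁻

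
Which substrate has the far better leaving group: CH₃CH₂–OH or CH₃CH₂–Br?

CH₃CH₂–Br

From CH₃CH₂–OH the departing group would be OH⁻ (pKₐ(H₂O) ≈ 15.7). Strong base; essentially never leaves without prior activation.
From CH₃CH₂–Br the leaving group is Br⁻ (pKₐ(HBr) ≈ -9). Weak base; good leaving group.
(In practice CH₃CH₂–Br is made from CH₃CH₂–OH by treatment with PBr₃, replacing the hydroxyl with bromide.)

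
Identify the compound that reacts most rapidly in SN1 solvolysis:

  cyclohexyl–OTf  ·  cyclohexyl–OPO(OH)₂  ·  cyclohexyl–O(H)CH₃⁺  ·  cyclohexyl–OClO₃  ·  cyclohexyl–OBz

The skeletons are identical, so relative rate is governed entirely by leaving-group ability.
Leaving-group ability tracks the stability of the departed species; conjugate-acid pKₐ is the usual yardstick (lower pKₐ → better LG).
cyclohexyl–OTf loses OTf⁻: pKₐ(CF₃SO₃H (triflic acid)) ≈ -14
cyclohexyl–OClO₃ loses ClO₄⁻: pKₐ(HClO₄) ≈ -10
cyclohexyl–O(H)CH₃⁺ loses R'OH: pKₐ(R'OH₂⁺) ≈ -2.4
cyclohexyl–OPO(OH)₂ loses H₂PO₄⁻: pKₐ(H₃PO₄) ≈ 2.1
cyclohexyl–OBz loses PhCOO⁻: pKₐ(C₆H₅COOH) ≈ 4.2

cyclohexyl–OTf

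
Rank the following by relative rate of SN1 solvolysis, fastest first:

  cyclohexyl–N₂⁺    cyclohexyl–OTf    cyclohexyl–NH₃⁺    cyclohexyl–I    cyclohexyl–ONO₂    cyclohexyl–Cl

The skeletons are identical, so relative rate is governed entirely by leaving-group ability.
Leaving-group ability tracks the stability of the departed species; conjugate-acid pKₐ is the usual yardstick (lower pKₐ → better LG).
cyclohexyl–N₂⁺ loses N₂: no meaningful conjugate acid; N₂ departs as an exceptionally stable neutral molecule
cyclohexyl–OTf loses OTf⁻: pKₐ(CF₃SO₃H (triflic acid)) ≈ -14
cyclohexyl–I loses I⁻: pKₐ(HI) ≈ -10
cyclohexyl–Cl loses Cl⁻: pKₐ(HCl) ≈ -7
cyclohexyl–ONO₂ loses NO₃⁻: pKₐ(HNO₃) ≈ -1.3
cyclohexyl–NH₃⁺ loses NH₃: pKₐ(NH₄⁺) ≈ 9.2

cyclohexyl–N₂⁺ > cyclohexyl–OTf > cyclohexyl–I > cyclohexyl–Cl > cyclohexyl–ONO₂ > cyclohexyl–NH₃⁺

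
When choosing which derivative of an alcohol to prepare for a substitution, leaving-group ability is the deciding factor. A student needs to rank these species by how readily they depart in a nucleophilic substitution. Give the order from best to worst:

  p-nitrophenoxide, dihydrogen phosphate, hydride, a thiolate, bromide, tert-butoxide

bromide > dihydrogen phosphate > p-nitrophenoxide > a thiolate > tert-butoxide > hydride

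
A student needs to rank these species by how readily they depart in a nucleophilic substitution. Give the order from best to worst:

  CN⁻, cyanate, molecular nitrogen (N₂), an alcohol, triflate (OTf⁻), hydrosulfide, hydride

molecular nitrogen (N₂): no meaningful conjugate acid; N₂ departs as an exceptionally stable neutral molecule
triflate (OTf⁻): pKₐ(CF₃SO₃H (triflic acid)) ≈ -14
an alcohol: pKₐ(R'OH₂⁺) ≈ -2.4 — neutral; leaves from a protonated ether (an oxonium ion, R–O(H)R'⁺)
cyanate: pKₐ(HOCN) ≈ 3.5 — resonance between N and O
hydrosulfide: pKₐ(H₂S) ≈ 7
CN⁻: pKₐ(HCN) ≈ 9.2 — sp carbon stabilises the charge somewhat, but still a poor LG
hydride: pKₐ(H₂) ≈ 36

molecular nitrogen (N₂) > triflate (OTf⁻) > an alcohol > cyanate > hydrosulfide > CN⁻ > hydride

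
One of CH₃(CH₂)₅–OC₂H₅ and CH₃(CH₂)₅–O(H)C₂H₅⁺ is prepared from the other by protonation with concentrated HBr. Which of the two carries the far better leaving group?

From CH₃(CH₂)₅–OC₂H₅ the departing group would be CH₃CH₂O⁻ (pKₐ(CH₃CH₂OH) ≈ 16). Strong base; alkoxides do not leave unassisted.
From CH₃(CH₂)₅–O(H)C₂H₅⁺ the leaving group is R'OH (pKₐ(R'OH₂⁺) ≈ -2.4). Neutral; leaves from a protonated ether (an oxonium ion, R–O(H)R'⁺).
Protonation with concentrated HBr works by allowing neutral ethanol, rather than ethoxide, to depart, making CH₃(CH₂)₅–O(H)C₂H₅⁺ enormously more reactive.

CH₃(CH₂)₅–O(H)C₂H₅⁺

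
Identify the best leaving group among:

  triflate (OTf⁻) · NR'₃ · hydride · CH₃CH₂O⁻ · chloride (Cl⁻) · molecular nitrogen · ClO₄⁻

molecular nitrogen

Leaving-group ability tracks the stability of the departed species; conjugate-acid pKₐ is the usual yardstick (lower pKₐ → better LG).
molecular nitrogen: no meaningful conjugate acid; N₂ departs as an exceptionally stable neutral molecule
triflate (OTf⁻): pKₐ(CF₃SO₃H (triflic acid)) ≈ -14
ClO₄⁻: pKₐ(HClO₄) ≈ -10
chloride (Cl⁻): pKₐ(HCl) ≈ -7
NR'₃: pKₐ(R'₃NH⁺) ≈ 10.7
CH₃CH₂O⁻: pKₐ(CH₃CH₂OH) ≈ 16
hydride: pKₐ(H₂) ≈ 36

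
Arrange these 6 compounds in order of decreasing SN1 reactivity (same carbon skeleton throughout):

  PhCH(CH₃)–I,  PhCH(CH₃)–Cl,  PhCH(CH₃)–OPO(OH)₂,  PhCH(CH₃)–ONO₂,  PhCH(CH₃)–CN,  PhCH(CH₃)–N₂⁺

PhCH(CH₃)–N₂⁺ > PhCH(CH₃)–I > PhCH(CH₃)–Cl > PhCH(CH₃)–ONO₂ > PhCH(CH₃)–OPO(OH)₂ > PhCH(CH₃)–CN

Same R in every case — rank the leaving groups.
Leaving-group ability tracks the stability of the departed species; conjugate-acid pKₐ is the usual yardstick (lower pKₐ → better LG).
PhCH(CH₃)–N₂⁺ loses N₂: no meaningful conjugate acid; N₂ departs as an exceptionally stable neutral molecule
PhCH(CH₃)–I loses I⁻: pKₐ(HI) ≈ -10
PhCH(CH₃)–Cl loses Cl⁻: pKₐ(HCl) ≈ -7
PhCH(CH₃)–ONO₂ loses NO₃⁻: pKₐ(HNO₃) ≈ -1.3
PhCH(CH₃)–OPO(OH)₂ loses H₂PO₄⁻: pKₐ(H₃PO₄) ≈ 2.1
PhCH(CH₃)–CN loses CN⁻: pKₐ(HCN) ≈ 9.2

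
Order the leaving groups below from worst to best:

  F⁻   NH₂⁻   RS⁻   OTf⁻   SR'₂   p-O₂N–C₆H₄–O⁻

OTf⁻: pKₐ(CF₃SO₃H (triflic acid)) ≈ -14 — charge spread over three oxygens and a CF₃ group; the premier leaving group in synthesis
SR'₂: pKₐ(R'₂SH⁺) ≈ -7 — neutral; leaves from a sulfonium salt (R–SR'₂⁺)
F⁻: pKₐ(HF) ≈ 3.2 — small and strongly basic; the poor halide leaving group
p-O₂N–C₆H₄–O⁻: pKₐ(p-nitrophenol) ≈ 7.2 — nitro group delocalises the charge; the classic chromogenic LG
RS⁻: pKₐ(RSH (a thiol)) ≈ 10.5
NH₂⁻: pKₐ(NH₃) ≈ 38 — extremely strong base; never a leaving group
The question asks for worst first, so the sequence is read in increasing leaving-group ability.

NH₂⁻ < RS⁻ < p-O₂N–C₆H₄–O⁻ < F⁻ < SR'₂ < OTf⁻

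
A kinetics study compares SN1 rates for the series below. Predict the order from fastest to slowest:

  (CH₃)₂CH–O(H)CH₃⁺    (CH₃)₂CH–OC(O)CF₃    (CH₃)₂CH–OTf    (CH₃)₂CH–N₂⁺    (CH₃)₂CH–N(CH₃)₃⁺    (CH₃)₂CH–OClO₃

Identical carbon frameworks mean the comparison reduces to leaving-group quality.
Rank by basicity of the departing species: weakest base leaves most easily.
(CH₃)₂CH–N₂⁺ loses N₂: no meaningful conjugate acid; N₂ departs as an exceptionally stable neutral molecule
(CH₃)₂CH–OTf loses OTf⁻: pKₐ(CF₃SO₃H (triflic acid)) ≈ -14
(CH₃)₂CH–OClO₃ loses ClO₄⁻: pKₐ(HClO₄) ≈ -10
(CH₃)₂CH–O(H)CH₃⁺ loses R'OH: pKₐ(R'OH₂⁺) ≈ -2.4
(CH₃)₂CH–OC(O)CF₃ loses CF₃COO⁻: pKₐ(CF₃COOH) ≈ 0.2
(CH₃)₂CH–N(CH₃)₃⁺ loses NR'₃: pKₐ(R'₃NH⁺) ≈ 10.7

(CH₃)₂CH–N₂⁺ > (CH₃)₂CH–OTf > (CH₃)₂CH–OClO₃ > (CH₃)₂CH–O(H)CH₃⁺ > (CH₃)₂CH–OC(O)CF₃ > (CH₃)₂CH–N(CH₃)₃⁺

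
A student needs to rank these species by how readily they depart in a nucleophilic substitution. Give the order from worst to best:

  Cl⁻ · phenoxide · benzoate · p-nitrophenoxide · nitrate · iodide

phenoxide < p-nitrophenoxide < benzoate < nitrate < Cl⁻ < iodide

A good leaving group is a weak base: the lower the pKₐ of its conjugate acid, the more readily it departs.
iodide: pKₐ(HI) ≈ -10 — large, highly polarisable; very weak base
Cl⁻: pKₐ(HCl) ≈ -7 — moderately weak base
nitrate: pKₐ(HNO₃) ≈ -1.3 — resonance-delocalised over three oxygens
benzoate: pKₐ(C₆H₅COOH) ≈ 4.2 — aryl carboxylate
p-nitrophenoxide: pKₐ(p-nitrophenol) ≈ 7.2 — nitro group delocalises the charge; the classic chromogenic LG
phenoxide: pKₐ(C₆H₅OH (phenol)) ≈ 10 — resonance into the ring helps, but still a poor LG
The question asks for worst first, so the sequence is read in increasing leaving-group ability.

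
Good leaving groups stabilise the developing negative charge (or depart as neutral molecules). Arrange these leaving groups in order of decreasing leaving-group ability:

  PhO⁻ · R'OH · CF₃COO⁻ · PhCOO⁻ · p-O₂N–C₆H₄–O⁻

The more stable X⁻ (or X) is on its own — i.e. the weaker a base it is — the better a leaving group it makes.
R'OH: pKₐ(R'OH₂⁺) ≈ -2.4
CF₃COO⁻: pKₐ(CF₃COOH) ≈ 0.2
PhCOO⁻: pKₐ(C₆H₅COOH) ≈ 4.2
p-O₂N–C₆H₄–O⁻: pKₐ(p-nitrophenol) ≈ 7.2
PhO⁻: pKₐ(C₆H₅OH (phenol)) ≈ 10

R'OH > CF₃COO⁻ > PhCOO⁻ > p-O₂N–C₆H₄–O⁻ > PhO⁻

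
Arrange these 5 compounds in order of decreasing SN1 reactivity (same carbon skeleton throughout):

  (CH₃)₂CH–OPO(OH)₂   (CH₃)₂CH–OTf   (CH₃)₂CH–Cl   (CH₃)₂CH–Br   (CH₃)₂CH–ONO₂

(CH₃)₂CH–OTf > (CH₃)₂CH–Br > (CH₃)₂CH–Cl > (CH₃)₂CH–ONO₂ > (CH₃)₂CH–OPO(OH)₂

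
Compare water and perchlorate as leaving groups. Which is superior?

perchlorate

perchlorate is the better leaving group.
pKₐ(HClO₄) ≈ -10 versus pKₐ(H₃O⁺) ≈ -1.7: perchlorate is the much weaker base.
Extremely weak base; rarely used for safety reasons.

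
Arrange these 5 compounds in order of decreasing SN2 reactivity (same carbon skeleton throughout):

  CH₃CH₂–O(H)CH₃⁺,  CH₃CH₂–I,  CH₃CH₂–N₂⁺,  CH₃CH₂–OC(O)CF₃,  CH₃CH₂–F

With the same alkyl group throughout, only the leaving group differentiates the rates.
Leaving-group ability tracks the stability of the departed species; conjugate-acid pKₐ is the usual yardstick (lower pKₐ → better LG).
CH₃CH₂–N₂⁺ loses N₂: no meaningful conjugate acid; N₂ departs as an exceptionally stable neutral molecule
CH₃CH₂–I loses I⁻: pKₐ(HI) ≈ -10
CH₃CH₂–O(H)CH₃⁺ loses R'OH: pKₐ(R'OH₂⁺) ≈ -2.4
CH₃CH₂–OC(O)CF₃ loses CF₃COO⁻: pKₐ(CF₃COOH) ≈ 0.2
CH₃CH₂–F loses F⁻: pKₐ(HF) ≈ 3.2

CH₃CH₂–N₂⁺ > CH₃CH₂–I > CH₃CH₂–O(H)CH₃⁺ > CH₃CH₂–OC(O)CF₃ > CH₃CH₂–F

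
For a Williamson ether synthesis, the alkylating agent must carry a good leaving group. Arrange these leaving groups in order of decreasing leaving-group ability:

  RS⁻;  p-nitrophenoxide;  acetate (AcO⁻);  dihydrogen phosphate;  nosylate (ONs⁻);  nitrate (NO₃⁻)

A good leaving group is a weak base: the lower the pKₐ of its conjugate acid, the more readily it departs.
nosylate (ONs⁻): pKₐ(p-O₂NC₆H₄SO₃H) ≈ -3.5
nitrate (NO₃⁻): pKₐ(HNO₃) ≈ -1.3
dihydrogen phosphate: pKₐ(H₃PO₄) ≈ 2.1
acetate (AcO⁻): pKₐ(CH₃COOH) ≈ 4.8
p-nitrophenoxide: pKₐ(p-nitrophenol) ≈ 7.2
RS⁻: pKₐ(RSH (a thiol)) ≈ 10.5

nosylate (ONs⁻) > nitrate (NO₃⁻) > dihydrogen phosphate > acetate (AcO⁻) > p-nitrophenoxide > RS⁻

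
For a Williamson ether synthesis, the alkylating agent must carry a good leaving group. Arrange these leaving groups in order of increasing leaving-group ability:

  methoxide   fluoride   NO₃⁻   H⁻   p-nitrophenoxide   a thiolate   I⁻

A good leaving group is a weak base: the lower the pKₐ of its conjugate acid, the more readily it departs.
I⁻: pKₐ(HI) ≈ -10 — large, highly polarisable; very weak base
NO₃⁻: pKₐ(HNO₃) ≈ -1.3 — resonance-delocalised over three oxygens
fluoride: pKₐ(HF) ≈ 3.2 — small and strongly basic; the poor halide leaving group
p-nitrophenoxide: pKₐ(p-nitrophenol) ≈ 7.2
a thiolate: pKₐ(RSH (a thiol)) ≈ 10.5 — moderately basic; rarely leaves without activation
methoxide: pKₐ(CH₃OH) ≈ 15.5
H⁻: pKₐ(H₂) ≈ 36 — extremely strong base; leaves only in special hydride-transfer contexts
The question asks for worst first, so the sequence is read in increasing leaving-group ability.

H⁻ < methoxide < a thiolate < p-nitrophenoxide < fluoride < NO₃⁻ < I⁻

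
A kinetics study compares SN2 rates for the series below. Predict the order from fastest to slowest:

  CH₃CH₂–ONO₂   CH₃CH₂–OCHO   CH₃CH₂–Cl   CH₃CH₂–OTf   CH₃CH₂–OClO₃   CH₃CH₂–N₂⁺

CH₃CH₂–N₂⁺ > CH₃CH₂–OTf > CH₃CH₂–OClO₃ > CH₃CH₂–Cl > CH₃CH₂–ONO₂ > CH₃CH₂–OCHO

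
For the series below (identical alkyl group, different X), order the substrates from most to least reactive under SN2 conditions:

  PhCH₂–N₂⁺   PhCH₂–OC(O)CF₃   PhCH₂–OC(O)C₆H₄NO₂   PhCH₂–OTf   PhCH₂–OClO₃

PhCH₂–N₂⁺ > PhCH₂–OTf > PhCH₂–OClO₃ > PhCH₂–OC(O)CF₃ > PhCH₂–OC(O)C₆H₄NO₂

With the same alkyl group throughout, only the leaving group differentiates the rates.
Leaving-group ability tracks the stability of the departed species; conjugate-acid pKₐ is the usual yardstick (lower pKₐ → better LG).
PhCH₂–N₂⁺ loses N₂: no meaningful conjugate acid; N₂ departs as an exceptionally stable neutral molecule
PhCH₂–OTf loses OTf⁻: pKₐ(CF₃SO₃H (triflic acid)) ≈ -14
PhCH₂–OClO₃ loses ClO₄⁻: pKₐ(HClO₄) ≈ -10
PhCH₂–OC(O)CF₃ loses CF₃COO⁻: pKₐ(CF₃COOH) ≈ 0.2
PhCH₂–OC(O)C₆H₄NO₂ loses p-O₂N–C₆H₄–COO⁻: pKₐ(p-nitrobenzoic acid) ≈ 3.4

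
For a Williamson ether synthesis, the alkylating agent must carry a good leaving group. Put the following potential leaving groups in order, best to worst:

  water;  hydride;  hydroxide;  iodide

Leaving-group ability tracks the stability of the departed species; conjugate-acid pKₐ is the usual yardstick (lower pKₐ → better LG).
iodide: pKₐ(HI) ≈ -10
water: pKₐ(H₃O⁺) ≈ -1.7
hydroxide: pKₐ(H₂O) ≈ 15.7
hydride: pKₐ(H₂) ≈ 36

iodide > water > hydroxide > hydride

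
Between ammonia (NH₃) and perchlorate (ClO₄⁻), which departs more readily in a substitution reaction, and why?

perchlorate (ClO₄⁻)

perchlorate (ClO₄⁻) is the better leaving group.
pKₐ(HClO₄) ≈ -10 versus pKₐ(NH₄⁺) ≈ 9.2: perchlorate (ClO₄⁻) is the much weaker base.
Extremely weak base; rarely used for safety reasons.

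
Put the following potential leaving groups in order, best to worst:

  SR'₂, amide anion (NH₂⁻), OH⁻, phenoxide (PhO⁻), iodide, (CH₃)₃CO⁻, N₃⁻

iodide > SR'₂ > N₃⁻ > phenoxide (PhO⁻) > OH⁻ > (CH₃)₃CO⁻ > amide anion (NH₂⁻)

Leaving-group ability tracks the stability of the departed species; conjugate-acid pKₐ is the usual yardstick (lower pKₐ → better LG).
iodide: pKₐ(HI) ≈ -10 — large, highly polarisable; very weak base
SR'₂: pKₐ(R'₂SH⁺) ≈ -7
N₃⁻: pKₐ(HN₃) ≈ 4.7 — linear, resonance-stabilised
phenoxide (PhO⁻): pKₐ(C₆H₅OH (phenol)) ≈ 10
OH⁻: pKₐ(H₂O) ≈ 15.7
(CH₃)₃CO⁻: pKₐ(t-BuOH) ≈ 18
amide anion (NH₂⁻): pKₐ(NH₃) ≈ 38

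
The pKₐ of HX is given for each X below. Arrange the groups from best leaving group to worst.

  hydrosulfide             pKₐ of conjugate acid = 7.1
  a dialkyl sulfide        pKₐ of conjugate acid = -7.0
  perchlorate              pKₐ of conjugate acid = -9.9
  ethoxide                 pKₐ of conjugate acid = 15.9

Lower conjugate-acid pKₐ ⇒ weaker base ⇒ better leaving group.
Sorting by the given values: perchlorate (-9.9), a dialkyl sulfide (-7.0), hydrosulfide (7.1), ethoxide (15.9).

perchlorate > a dialkyl sulfide > hydrosulfide > ethoxide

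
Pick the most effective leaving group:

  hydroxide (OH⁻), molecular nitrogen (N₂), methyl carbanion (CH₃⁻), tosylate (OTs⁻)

molecular nitrogen (N₂)

molecular nitrogen (N₂): no meaningful conjugate acid; N₂ departs as an exceptionally stable neutral molecule
tosylate (OTs⁻): pKₐ(p-CH₃C₆H₄SO₃H (TsOH)) ≈ -2.8
hydroxide (OH⁻): pKₐ(H₂O) ≈ 15.7
methyl carbanion (CH₃⁻): pKₐ(CH₄) ≈ 48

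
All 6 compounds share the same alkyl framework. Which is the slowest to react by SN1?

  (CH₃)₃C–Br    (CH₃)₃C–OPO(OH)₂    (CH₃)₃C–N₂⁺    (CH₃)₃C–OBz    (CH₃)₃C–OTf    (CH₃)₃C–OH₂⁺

The skeletons are identical, so relative rate is governed entirely by leaving-group ability.
Rank by basicity of the departing species: weakest base leaves most easily.
(CH₃)₃C–N₂⁺ loses N₂: no meaningful conjugate acid; N₂ departs as an exceptionally stable neutral molecule
(CH₃)₃C–OTf loses OTf⁻: pKₐ(CF₃SO₃H (triflic acid)) ≈ -14
(CH₃)₃C–Br loses Br⁻: pKₐ(HBr) ≈ -9
(CH₃)₃C–OH₂⁺ loses H₂O: pKₐ(H₃O⁺) ≈ -1.7
(CH₃)₃C–OPO(OH)₂ loses H₂PO₄⁻: pKₐ(H₃PO₄) ≈ 2.1
(CH₃)₃C–OBz loses PhCOO⁻: pKₐ(C₆H₅COOH) ≈ 4.2

(CH₃)₃C–OBz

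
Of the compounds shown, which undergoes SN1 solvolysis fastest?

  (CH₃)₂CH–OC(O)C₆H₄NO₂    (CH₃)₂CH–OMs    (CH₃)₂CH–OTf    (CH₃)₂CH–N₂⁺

(CH₃)₂CH–N₂⁺

The skeletons are identical, so relative rate is governed entirely by leaving-group ability.
Rank by basicity of the departing species: weakest base leaves most easily.
(CH₃)₂CH–N₂⁺ loses N₂: no meaningful conjugate acid; N₂ departs as an exceptionally stable neutral molecule
(CH₃)₂CH–OTf loses OTf⁻: pKₐ(CF₃SO₃H (triflic acid)) ≈ -14
(CH₃)₂CH–OMs loses OMs⁻: pKₐ(CH₃SO₃H (MsOH)) ≈ -1.9
(CH₃)₂CH–OC(O)C₆H₄NO₂ loses p-O₂N–C₆H₄–COO⁻: pKₐ(p-nitrobenzoic acid) ≈ 3.4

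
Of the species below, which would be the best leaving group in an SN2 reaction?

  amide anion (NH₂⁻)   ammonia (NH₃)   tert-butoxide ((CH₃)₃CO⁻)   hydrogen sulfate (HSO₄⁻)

A good leaving group is a weak base: the lower the pKₐ of its conjugate acid, the more readily it departs.
hydrogen sulfate (HSO₄⁻): pKₐ(H₂SO₄) ≈ -3
ammonia (NH₃): pKₐ(NH₄⁺) ≈ 9.2
tert-butoxide ((CH₃)₃CO⁻): pKₐ(t-BuOH) ≈ 18
amide anion (NH₂⁻): pKₐ(NH₃) ≈ 38

hydrogen sulfate (HSO₄⁻)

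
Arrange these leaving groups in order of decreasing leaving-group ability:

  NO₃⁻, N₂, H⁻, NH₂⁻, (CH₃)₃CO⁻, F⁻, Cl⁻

A good leaving group is a weak base: the lower the pKₐ of its conjugate acid, the more readily it departs.
N₂: no meaningful conjugate acid; N₂ departs as an exceptionally stable neutral molecule
Cl⁻: pKₐ(HCl) ≈ -7
NO₃⁻: pKₐ(HNO₃) ≈ -1.3
F⁻: pKₐ(HF) ≈ 3.2 — small and strongly basic; the poor halide leaving group
(CH₃)₃CO⁻: pKₐ(t-BuOH) ≈ 18 — bulky, strongly basic alkoxide
H⁻: pKₐ(H₂) ≈ 36
NH₂⁻: pKₐ(NH₃) ≈ 38 — extremely strong base; never a leaving group

N₂ > Cl⁻ > NO₃⁻ > F⁻ > (CH₃)₃CO⁻ > H⁻ > NH₂⁻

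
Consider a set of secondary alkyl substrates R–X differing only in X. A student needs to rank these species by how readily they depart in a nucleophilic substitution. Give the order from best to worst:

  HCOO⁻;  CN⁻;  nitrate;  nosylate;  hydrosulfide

nosylate > nitrate > HCOO⁻ > hydrosulfide > CN⁻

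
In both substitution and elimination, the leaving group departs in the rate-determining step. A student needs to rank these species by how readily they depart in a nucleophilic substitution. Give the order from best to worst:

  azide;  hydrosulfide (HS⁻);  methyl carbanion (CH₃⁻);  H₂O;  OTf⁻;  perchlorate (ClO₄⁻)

OTf⁻ > perchlorate (ClO₄⁻) > H₂O > azide > hydrosulfide (HS⁻) > methyl carbanion (CH₃⁻)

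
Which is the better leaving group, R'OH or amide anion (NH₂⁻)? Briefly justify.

R'OH is the better leaving group.
pKₐ(R'OH₂⁺) ≈ -2.4 versus pKₐ(NH₃) ≈ 38: R'OH is the much weaker base.
Neutral; leaves from a protonated ether (an oxonium ion, R–O(H)R'⁺).

R'OH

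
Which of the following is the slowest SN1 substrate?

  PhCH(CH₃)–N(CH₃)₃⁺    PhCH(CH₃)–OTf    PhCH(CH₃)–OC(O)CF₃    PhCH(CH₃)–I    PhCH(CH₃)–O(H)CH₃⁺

The skeletons are identical, so relative rate is governed entirely by leaving-group ability.
A good leaving group is a weak base: the lower the pKₐ of its conjugate acid, the more readily it departs.
PhCH(CH₃)–OTf loses OTf⁻: pKₐ(CF₃SO₃H (triflic acid)) ≈ -14
PhCH(CH₃)–I loses I⁻: pKₐ(HI) ≈ -10
PhCH(CH₃)–O(H)CH₃⁺ loses R'OH: pKₐ(R'OH₂⁺) ≈ -2.4
PhCH(CH₃)–OC(O)CF₃ loses CF₃COO⁻: pKₐ(CF₃COOH) ≈ 0.2
PhCH(CH₃)–N(CH₃)₃⁺ loses NR'₃: pKₐ(R'₃NH⁺) ≈ 10.7

PhCH(CH₃)–N(CH₃)₃⁺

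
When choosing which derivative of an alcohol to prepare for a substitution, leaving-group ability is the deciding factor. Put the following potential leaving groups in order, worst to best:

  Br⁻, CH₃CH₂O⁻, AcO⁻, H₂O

CH₃CH₂O⁻ < AcO⁻ < H₂O < Br⁻

Rank by basicity of the departing species: weakest base leaves most easily.
Br⁻: pKₐ(HBr) ≈ -9
H₂O: pKₐ(H₃O⁺) ≈ -1.7 — neutral; leaves from a protonated alcohol (R–OH₂⁺)
AcO⁻: pKₐ(CH₃COOH) ≈ 4.8
CH₃CH₂O⁻: pKₐ(CH₃CH₂OH) ≈ 16 — strong base; alkoxides do not leave unassisted
The question asks for worst first, so the sequence is read in increasing leaving-group ability.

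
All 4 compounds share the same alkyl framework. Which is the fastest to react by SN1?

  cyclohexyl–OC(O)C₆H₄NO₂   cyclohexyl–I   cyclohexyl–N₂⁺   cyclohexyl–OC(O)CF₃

cyclohexyl–N₂⁺

Same R in every case — rank the leaving groups.
The more stable X⁻ (or X) is on its own — i.e. the weaker a base it is — the better a leaving group it makes.
cyclohexyl–N₂⁺ loses N₂: no meaningful conjugate acid; N₂ departs as an exceptionally stable neutral molecule
cyclohexyl–I loses I⁻: pKₐ(HI) ≈ -10
cyclohexyl–OC(O)CF₃ loses CF₃COO⁻: pKₐ(CF₃COOH) ≈ 0.2
cyclohexyl–OC(O)C₆H₄NO₂ loses p-O₂N–C₆H₄–COO⁻: pKₐ(p-nitrobenzoic acid) ≈ 3.4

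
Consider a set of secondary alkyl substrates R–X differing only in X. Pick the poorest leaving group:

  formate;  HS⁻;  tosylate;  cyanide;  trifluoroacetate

Leaving-group ability tracks the stability of the departed species; conjugate-acid pKₐ is the usual yardstick (lower pKₐ → better LG).
tosylate: pKₐ(p-CH₃C₆H₄SO₃H (TsOH)) ≈ -2.8
trifluoroacetate: pKₐ(CF₃COOH) ≈ 0.2
formate: pKₐ(HCOOH) ≈ 3.8
HS⁻: pKₐ(H₂S) ≈ 7
cyanide: pKₐ(HCN) ≈ 9.2

cyanide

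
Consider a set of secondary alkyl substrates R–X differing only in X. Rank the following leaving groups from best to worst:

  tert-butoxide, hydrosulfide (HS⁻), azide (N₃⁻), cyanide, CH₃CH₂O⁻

azide (N₃⁻): pKₐ(HN₃) ≈ 4.7
hydrosulfide (HS⁻): pKₐ(H₂S) ≈ 7
cyanide: pKₐ(HCN) ≈ 9.2
CH₃CH₂O⁻: pKₐ(CH₃CH₂OH) ≈ 16
tert-butoxide: pKₐ(t-BuOH) ≈ 18

azide (N₃⁻) > hydrosulfide (HS⁻) > cyanide > CH₃CH₂O⁻ > tert-butoxide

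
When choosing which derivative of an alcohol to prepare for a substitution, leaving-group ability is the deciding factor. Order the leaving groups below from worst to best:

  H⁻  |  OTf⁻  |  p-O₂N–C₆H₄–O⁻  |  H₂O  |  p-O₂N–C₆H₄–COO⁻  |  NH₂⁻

Leaving-group ability tracks the stability of the departed species; conjugate-acid pKₐ is the usual yardstick (lower pKₐ → better LG).
OTf⁻: pKₐ(CF₃SO₃H (triflic acid)) ≈ -14
H₂O: pKₐ(H₃O⁺) ≈ -1.7
p-O₂N–C₆H₄–COO⁻: pKₐ(p-nitrobenzoic acid) ≈ 3.4
p-O₂N–C₆H₄–O⁻: pKₐ(p-nitrophenol) ≈ 7.2
H⁻: pKₐ(H₂) ≈ 36
NH₂⁻: pKₐ(NH₃) ≈ 38
The question asks for worst first, so the sequence is read in increasing leaving-group ability.

NH₂⁻ < H⁻ < p-O₂N–C₆H₄–O⁻ < p-O₂N–C₆H₄–COO⁻ < H₂O < OTf⁻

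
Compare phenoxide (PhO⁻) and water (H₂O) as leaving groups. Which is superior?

water (H₂O) is the better leaving group.
pKₐ(H₃O⁺) ≈ -1.7 versus pKₐ(C₆H₅OH (phenol)) ≈ 10: water (H₂O) is the much weaker base.
Neutral; leaves from a protonated alcohol (R–OH₂⁺).

water (H₂O)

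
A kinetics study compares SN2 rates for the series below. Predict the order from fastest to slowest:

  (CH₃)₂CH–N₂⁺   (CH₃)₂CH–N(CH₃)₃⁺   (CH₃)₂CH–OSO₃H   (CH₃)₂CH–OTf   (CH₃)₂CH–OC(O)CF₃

(CH₃)₂CH–N₂⁺ > (CH₃)₂CH–OTf > (CH₃)₂CH–OSO₃H > (CH₃)₂CH–OC(O)CF₃ > (CH₃)₂CH–N(CH₃)₃⁺

The skeletons are identical, so relative rate is governed entirely by leaving-group ability.
A good leaving group is a weak base: the lower the pKₐ of its conjugate acid, the more readily it departs.
(CH₃)₂CH–N₂⁺ loses N₂: no meaningful conjugate acid; N₂ departs as an exceptionally stable neutral molecule
(CH₃)₂CH–OTf loses OTf⁻: pKₐ(CF₃SO₃H (triflic acid)) ≈ -14
(CH₃)₂CH–OSO₃H loses HSO₄⁻: pKₐ(H₂SO₄) ≈ -3
(CH₃)₂CH–OC(O)CF₃ loses CF₃COO⁻: pKₐ(CF₃COOH) ≈ 0.2
(CH₃)₂CH–N(CH₃)₃⁺ loses NR'₃: pKₐ(R'₃NH⁺) ≈ 10.7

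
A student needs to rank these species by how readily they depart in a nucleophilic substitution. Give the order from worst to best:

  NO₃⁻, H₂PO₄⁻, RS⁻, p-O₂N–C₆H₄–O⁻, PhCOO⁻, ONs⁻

RS⁻ < p-O₂N–C₆H₄–O⁻ < PhCOO⁻ < H₂PO₄⁻ < NO₃⁻ < ONs⁻

Leaving-group ability tracks the stability of the departed species; conjugate-acid pKₐ is the usual yardstick (lower pKₐ → better LG).
ONs⁻: pKₐ(p-O₂NC₆H₄SO₃H) ≈ -3.5
NO₃⁻: pKₐ(HNO₃) ≈ -1.3
H₂PO₄⁻: pKₐ(H₃PO₄) ≈ 2.1
PhCOO⁻: pKₐ(C₆H₅COOH) ≈ 4.2
p-O₂N–C₆H₄–O⁻: pKₐ(p-nitrophenol) ≈ 7.2
RS⁻: pKₐ(RSH (a thiol)) ≈ 10.5
Listed from poorest to best leaving group as asked.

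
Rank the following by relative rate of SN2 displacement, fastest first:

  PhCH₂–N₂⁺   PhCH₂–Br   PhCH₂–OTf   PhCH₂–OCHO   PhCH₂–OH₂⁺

Identical carbon frameworks mean the comparison reduces to leaving-group quality.
A good leaving group is a weak base: the lower the pKₐ of its conjugate acid, the more readily it departs.
PhCH₂–N₂⁺ loses N₂: no meaningful conjugate acid; N₂ departs as an exceptionally stable neutral molecule
PhCH₂–OTf loses OTf⁻: pKₐ(CF₃SO₃H (triflic acid)) ≈ -14
PhCH₂–Br loses Br⁻: pKₐ(HBr) ≈ -9
PhCH₂–OH₂⁺ loses H₂O: pKₐ(H₃O⁺) ≈ -1.7
PhCH₂–OCHO loses HCOO⁻: pKₐ(HCOOH) ≈ 3.8

PhCH₂–N₂⁺ > PhCH₂–OTf > PhCH₂–Br > PhCH₂–OH₂⁺ > PhCH₂–OCHO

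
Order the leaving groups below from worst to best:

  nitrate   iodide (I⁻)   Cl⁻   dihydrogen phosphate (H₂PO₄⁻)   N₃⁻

N₃⁻ < dihydrogen phosphate (H₂PO₄⁻) < nitrate < Cl⁻ < iodide (I⁻)

Rank by basicity of the departing species: weakest base leaves most easily.
iodide (I⁻): pKₐ(HI) ≈ -10 — large, highly polarisable; very weak base
Cl⁻: pKₐ(HCl) ≈ -7
nitrate: pKₐ(HNO₃) ≈ -1.3 — resonance-delocalised over three oxygens
dihydrogen phosphate (H₂PO₄⁻): pKₐ(H₃PO₄) ≈ 2.1 — moderate base; biological leaving group after further activation
N₃⁻: pKₐ(HN₃) ≈ 4.7
Listed from poorest to best leaving group as asked.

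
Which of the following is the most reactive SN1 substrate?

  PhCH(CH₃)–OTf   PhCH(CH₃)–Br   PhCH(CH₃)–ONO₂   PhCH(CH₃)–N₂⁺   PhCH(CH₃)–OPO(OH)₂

PhCH(CH₃)–N₂⁺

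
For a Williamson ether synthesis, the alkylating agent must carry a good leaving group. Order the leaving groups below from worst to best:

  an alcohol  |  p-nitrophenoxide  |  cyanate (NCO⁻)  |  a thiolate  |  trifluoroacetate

a thiolate < p-nitrophenoxide < cyanate (NCO⁻) < trifluoroacetate < an alcohol

Leaving-group ability tracks the stability of the departed species; conjugate-acid pKₐ is the usual yardstick (lower pKₐ → better LG).
an alcohol: pKₐ(R'OH₂⁺) ≈ -2.4
trifluoroacetate: pKₐ(CF₃COOH) ≈ 0.2 — strongly electron-withdrawing CF₃ stabilises the carboxylate
cyanate (NCO⁻): pKₐ(HOCN) ≈ 3.5
p-nitrophenoxide: pKₐ(p-nitrophenol) ≈ 7.2 — nitro group delocalises the charge; the classic chromogenic LG
a thiolate: pKₐ(RSH (a thiol)) ≈ 10.5 — moderately basic; rarely leaves without activation
Reversing gives the worst-to-best order requested.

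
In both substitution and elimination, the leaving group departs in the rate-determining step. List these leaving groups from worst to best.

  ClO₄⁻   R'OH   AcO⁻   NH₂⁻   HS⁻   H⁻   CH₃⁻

Leaving-group ability tracks the stability of the departed species; conjugate-acid pKₐ is the usual yardstick (lower pKₐ → better LG).
ClO₄⁻: pKₐ(HClO₄) ≈ -10 — extremely weak base; rarely used for safety reasons
R'OH: pKₐ(R'OH₂⁺) ≈ -2.4 — neutral; leaves from a protonated ether (an oxonium ion, R–O(H)R'⁺)
AcO⁻: pKₐ(CH₃COOH) ≈ 4.8
HS⁻: pKₐ(H₂S) ≈ 7
H⁻: pKₐ(H₂) ≈ 36
NH₂⁻: pKₐ(NH₃) ≈ 38
CH₃⁻: pKₐ(CH₄) ≈ 48
Reversing gives the worst-to-best order requested.

CH₃⁻ < NH₂⁻ < H⁻ < HS⁻ < AcO⁻ < R'OH < ClO₄⁻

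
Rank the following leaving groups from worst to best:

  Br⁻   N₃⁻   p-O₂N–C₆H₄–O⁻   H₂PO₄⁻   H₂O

The more stable X⁻ (or X) is on its own — i.e. the weaker a base it is — the better a leaving group it makes.
Br⁻: pKₐ(HBr) ≈ -9 — weak base; good leaving group
H₂O: pKₐ(H₃O⁺) ≈ -1.7 — neutral; leaves from a protonated alcohol (R–OH₂⁺)
H₂PO₄⁻: pKₐ(H₃PO₄) ≈ 2.1
N₃⁻: pKₐ(HN₃) ≈ 4.7
p-O₂N–C₆H₄–O⁻: pKₐ(p-nitrophenol) ≈ 7.2
Reversing gives the worst-to-best order requested.

p-O₂N–C₆H₄–O⁻ < N₃⁻ < H₂PO₄⁻ < H₂O < Br⁻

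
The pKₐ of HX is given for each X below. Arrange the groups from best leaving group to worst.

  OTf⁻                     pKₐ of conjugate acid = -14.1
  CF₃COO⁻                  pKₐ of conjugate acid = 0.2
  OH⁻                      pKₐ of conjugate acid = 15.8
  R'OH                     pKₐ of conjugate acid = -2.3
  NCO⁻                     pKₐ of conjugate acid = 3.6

OTf⁻ > R'OH > CF₃COO⁻ > NCO⁻ > OH⁻

Lower conjugate-acid pKₐ ⇒ weaker base ⇒ better leaving group.
Sorting by the given values: OTf⁻ (-14.1), R'OH (-2.3), CF₃COO⁻ (0.2), NCO⁻ (3.6), OH⁻ (15.8).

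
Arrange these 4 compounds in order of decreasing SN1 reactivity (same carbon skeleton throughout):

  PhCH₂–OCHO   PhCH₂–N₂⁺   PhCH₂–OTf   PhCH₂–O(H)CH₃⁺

PhCH₂–N₂⁺ > PhCH₂–OTf > PhCH₂–O(H)CH₃⁺ > PhCH₂–OCHO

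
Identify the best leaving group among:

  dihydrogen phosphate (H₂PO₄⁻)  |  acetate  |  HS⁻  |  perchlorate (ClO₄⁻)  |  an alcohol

perchlorate (ClO₄⁻)

A good leaving group is a weak base: the lower the pKₐ of its conjugate acid, the more readily it departs.
perchlorate (ClO₄⁻): pKₐ(HClO₄) ≈ -10
an alcohol: pKₐ(R'OH₂⁺) ≈ -2.4
dihydrogen phosphate (H₂PO₄⁻): pKₐ(H₃PO₄) ≈ 2.1
acetate: pKₐ(CH₃COOH) ≈ 4.8
HS⁻: pKₐ(H₂S) ≈ 7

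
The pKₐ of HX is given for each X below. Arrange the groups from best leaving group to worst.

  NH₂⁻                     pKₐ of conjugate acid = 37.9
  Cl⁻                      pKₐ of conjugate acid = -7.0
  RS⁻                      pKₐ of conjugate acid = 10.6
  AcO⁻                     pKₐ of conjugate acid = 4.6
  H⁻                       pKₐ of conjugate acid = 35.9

Cl⁻ > AcO⁻ > RS⁻ > H⁻ > NH₂⁻

Lower conjugate-acid pKₐ ⇒ weaker base ⇒ better leaving group.
Sorting by the given values: Cl⁻ (-7.0), AcO⁻ (4.6), RS⁻ (10.6), H⁻ (35.9), NH₂⁻ (37.9).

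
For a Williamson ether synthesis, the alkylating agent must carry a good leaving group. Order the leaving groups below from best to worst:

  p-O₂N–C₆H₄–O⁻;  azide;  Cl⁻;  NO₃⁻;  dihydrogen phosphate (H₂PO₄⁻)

Cl⁻ > NO₃⁻ > dihydrogen phosphate (H₂PO₄⁻) > azide > p-O₂N–C₆H₄–O⁻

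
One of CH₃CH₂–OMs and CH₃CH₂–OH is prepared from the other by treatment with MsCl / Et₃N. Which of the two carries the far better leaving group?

CH₃CH₂–OMs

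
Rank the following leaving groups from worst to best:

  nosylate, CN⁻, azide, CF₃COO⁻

CN⁻ < azide < CF₃COO⁻ < nosylate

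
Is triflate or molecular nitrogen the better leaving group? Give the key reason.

molecular nitrogen is the better leaving group.
N₂ is the ultimate leaving group — it departs as an exceptionally stable neutral molecule, whereas triflate (pKₐ(CF₃SO₃H (triflic acid)) ≈ -14) is far more basic.

molecular nitrogen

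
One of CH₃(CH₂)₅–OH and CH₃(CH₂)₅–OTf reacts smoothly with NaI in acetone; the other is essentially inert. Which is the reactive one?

CH₃(CH₂)₅–OTf

From CH₃(CH₂)₅–OH the departing group would be OH⁻ (pKₐ(H₂O) ≈ 15.7). Strong base; essentially never leaves without prior activation.
From CH₃(CH₂)₅–OTf the leaving group is OTf⁻ (pKₐ(CF₃SO₃H (triflic acid)) ≈ -14). Charge spread over three oxygens and a CF₃ group; the premier leaving group in synthesis.
(In practice CH₃(CH₂)₅–OTf is made from CH₃(CH₂)₅–OH by treatment with Tf₂O / 2,6-lutidine, converting the hydroxyl into a triflate.)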